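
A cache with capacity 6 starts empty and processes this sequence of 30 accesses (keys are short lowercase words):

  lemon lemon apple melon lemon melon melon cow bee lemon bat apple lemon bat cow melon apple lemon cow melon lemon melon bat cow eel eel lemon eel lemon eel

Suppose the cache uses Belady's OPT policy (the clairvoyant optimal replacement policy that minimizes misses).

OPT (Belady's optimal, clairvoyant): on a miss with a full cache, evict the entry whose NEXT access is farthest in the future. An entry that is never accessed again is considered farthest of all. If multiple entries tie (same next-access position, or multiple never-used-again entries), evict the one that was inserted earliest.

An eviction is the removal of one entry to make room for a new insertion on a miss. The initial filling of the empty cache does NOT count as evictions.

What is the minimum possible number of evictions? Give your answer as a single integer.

Answer: 1

Derivation:
OPT (Belady) simulation (capacity=6):
  1. access lemon: MISS. Cache: [lemon]
  2. access lemon: HIT. Next use of lemon: step 5. Cache: [lemon]
  3. access apple: MISS. Cache: [lemon apple]
  4. access melon: MISS. Cache: [lemon apple melon]
  5. access lemon: HIT. Next use of lemon: step 10. Cache: [lemon apple melon]
  6. access melon: HIT. Next use of melon: step 7. Cache: [lemon apple melon]
  7. access melon: HIT. Next use of melon: step 16. Cache: [lemon apple melon]
  8. access cow: MISS. Cache: [lemon apple melon cow]
  9. access bee: MISS. Cache: [lemon apple melon cow bee]
  10. access lemon: HIT. Next use of lemon: step 13. Cache: [lemon apple melon cow bee]
  11. access bat: MISS. Cache: [lemon apple melon cow bee bat]
  12. access apple: HIT. Next use of apple: step 17. Cache: [lemon apple melon cow bee bat]
  13. access lemon: HIT. Next use of lemon: step 18. Cache: [lemon apple melon cow bee bat]
  14. access bat: HIT. Next use of bat: step 23. Cache: [lemon apple melon cow bee bat]
  15. access cow: HIT. Next use of cow: step 19. Cache: [lemon apple melon cow bee bat]
  16. access melon: HIT. Next use of melon: step 20. Cache: [lemon apple melon cow bee bat]
  17. access apple: HIT. Next use of apple: never. Cache: [lemon apple melon cow bee bat]
  18. access lemon: HIT. Next use of lemon: step 21. Cache: [lemon apple melon cow bee bat]
  19. access cow: HIT. Next use of cow: step 24. Cache: [lemon apple melon cow bee bat]
  20. access melon: HIT. Next use of melon: step 22. Cache: [lemon apple melon cow bee bat]
  21. access lemon: HIT. Next use of lemon: step 27. Cache: [lemon apple melon cow bee bat]
  22. access melon: HIT. Next use of melon: never. Cache: [lemon apple melon cow bee bat]
  23. access bat: HIT. Next use of bat: never. Cache: [lemon apple melon cow bee bat]
  24. access cow: HIT. Next use of cow: never. Cache: [lemon apple melon cow bee bat]
  25. access eel: MISS, evict apple (next use: never). Cache: [lemon melon cow bee bat eel]
  26. access eel: HIT. Next use of eel: step 28. Cache: [lemon melon cow bee bat eel]
  27. access lemon: HIT. Next use of lemon: step 29. Cache: [lemon melon cow bee bat eel]
  28. access eel: HIT. Next use of eel: step 30. Cache: [lemon melon cow bee bat eel]
  29. access lemon: HIT. Next use of lemon: never. Cache: [lemon melon cow bee bat eel]
  30. access eel: HIT. Next use of eel: never. Cache: [lemon melon cow bee bat eel]
Total: 23 hits, 7 misses, 1 evictions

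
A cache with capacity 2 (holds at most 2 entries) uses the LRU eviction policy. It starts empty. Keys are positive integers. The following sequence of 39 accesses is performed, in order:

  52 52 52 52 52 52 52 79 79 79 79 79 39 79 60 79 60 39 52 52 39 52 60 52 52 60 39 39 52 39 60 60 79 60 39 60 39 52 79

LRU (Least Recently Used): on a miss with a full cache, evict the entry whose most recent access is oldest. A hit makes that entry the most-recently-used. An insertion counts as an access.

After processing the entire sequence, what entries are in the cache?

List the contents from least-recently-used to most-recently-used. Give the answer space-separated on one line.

Answer: 52 79

Derivation:
LRU simulation (capacity=2):
  1. access 52: MISS. Cache (LRU->MRU): [52]
  2. access 52: HIT. Cache (LRU->MRU): [52]
  3. access 52: HIT. Cache (LRU->MRU): [52]
  4. access 52: HIT. Cache (LRU->MRU): [52]
  5. access 52: HIT. Cache (LRU->MRU): [52]
  6. access 52: HIT. Cache (LRU->MRU): [52]
  7. access 52: HIT. Cache (LRU->MRU): [52]
  8. access 79: MISS. Cache (LRU->MRU): [52 79]
  9. access 79: HIT. Cache (LRU->MRU): [52 79]
  10. access 79: HIT. Cache (LRU->MRU): [52 79]
  11. access 79: HIT. Cache (LRU->MRU): [52 79]
  12. access 79: HIT. Cache (LRU->MRU): [52 79]
  13. access 39: MISS, evict 52. Cache (LRU->MRU): [79 39]
  14. access 79: HIT. Cache (LRU->MRU): [39 79]
  15. access 60: MISS, evict 39. Cache (LRU->MRU): [79 60]
  16. access 79: HIT. Cache (LRU->MRU): [60 79]
  17. access 60: HIT. Cache (LRU->MRU): [79 60]
  18. access 39: MISS, evict 79. Cache (LRU->MRU): [60 39]
  19. access 52: MISS, evict 60. Cache (LRU->MRU): [39 52]
  20. access 52: HIT. Cache (LRU->MRU): [39 52]
  21. access 39: HIT. Cache (LRU->MRU): [52 39]
  22. access 52: HIT. Cache (LRU->MRU): [39 52]
  23. access 60: MISS, evict 39. Cache (LRU->MRU): [52 60]
  24. access 52: HIT. Cache (LRU->MRU): [60 52]
  25. access 52: HIT. Cache (LRU->MRU): [60 52]
  26. access 60: HIT. Cache (LRU->MRU): [52 60]
  27. access 39: MISS, evict 52. Cache (LRU->MRU): [60 39]
  28. access 39: HIT. Cache (LRU->MRU): [60 39]
  29. access 52: MISS, evict 60. Cache (LRU->MRU): [39 52]
  30. access 39: HIT. Cache (LRU->MRU): [52 39]
  31. access 60: MISS, evict 52. Cache (LRU->MRU): [39 60]
  32. access 60: HIT. Cache (LRU->MRU): [39 60]
  33. access 79: MISS, evict 39. Cache (LRU->MRU): [60 79]
  34. access 60: HIT. Cache (LRU->MRU): [79 60]
  35. access 39: MISS, evict 79. Cache (LRU->MRU): [60 39]
  36. access 60: HIT. Cache (LRU->MRU): [39 60]
  37. access 39: HIT. Cache (LRU->MRU): [60 39]
  38. access 52: MISS, evict 60. Cache (LRU->MRU): [39 52]
  39. access 79: MISS, evict 39. Cache (LRU->MRU): [52 79]
Total: 25 hits, 14 misses, 12 evictions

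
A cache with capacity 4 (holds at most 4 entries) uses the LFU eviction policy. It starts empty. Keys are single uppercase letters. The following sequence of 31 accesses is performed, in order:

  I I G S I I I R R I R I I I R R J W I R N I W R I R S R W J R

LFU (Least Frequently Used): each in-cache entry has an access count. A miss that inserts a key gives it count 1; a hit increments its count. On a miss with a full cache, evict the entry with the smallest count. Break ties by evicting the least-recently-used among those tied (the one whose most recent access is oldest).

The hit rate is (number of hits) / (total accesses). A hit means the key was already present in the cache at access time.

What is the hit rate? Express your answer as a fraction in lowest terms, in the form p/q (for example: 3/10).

Answer: 22/31

Derivation:
LFU simulation (capacity=4):
  1. access I: MISS. Cache: [I(c=1)]
  2. access I: HIT, count now 2. Cache: [I(c=2)]
  3. access G: MISS. Cache: [G(c=1) I(c=2)]
  4. access S: MISS. Cache: [G(c=1) S(c=1) I(c=2)]
  5. access I: HIT, count now 3. Cache: [G(c=1) S(c=1) I(c=3)]
  6. access I: HIT, count now 4. Cache: [G(c=1) S(c=1) I(c=4)]
  7. access I: HIT, count now 5. Cache: [G(c=1) S(c=1) I(c=5)]
  8. access R: MISS. Cache: [G(c=1) S(c=1) R(c=1) I(c=5)]
  9. access R: HIT, count now 2. Cache: [G(c=1) S(c=1) R(c=2) I(c=5)]
  10. access I: HIT, count now 6. Cache: [G(c=1) S(c=1) R(c=2) I(c=6)]
  11. access R: HIT, count now 3. Cache: [G(c=1) S(c=1) R(c=3) I(c=6)]
  12. access I: HIT, count now 7. Cache: [G(c=1) S(c=1) R(c=3) I(c=7)]
  13. access I: HIT, count now 8. Cache: [G(c=1) S(c=1) R(c=3) I(c=8)]
  14. access I: HIT, count now 9. Cache: [G(c=1) S(c=1) R(c=3) I(c=9)]
  15. access R: HIT, count now 4. Cache: [G(c=1) S(c=1) R(c=4) I(c=9)]
  16. access R: HIT, count now 5. Cache: [G(c=1) S(c=1) R(c=5) I(c=9)]
  17. access J: MISS, evict G(c=1). Cache: [S(c=1) J(c=1) R(c=5) I(c=9)]
  18. access W: MISS, evict S(c=1). Cache: [J(c=1) W(c=1) R(c=5) I(c=9)]
  19. access I: HIT, count now 10. Cache: [J(c=1) W(c=1) R(c=5) I(c=10)]
  20. access R: HIT, count now 6. Cache: [J(c=1) W(c=1) R(c=6) I(c=10)]
  21. access N: MISS, evict J(c=1). Cache: [W(c=1) N(c=1) R(c=6) I(c=10)]
  22. access I: HIT, count now 11. Cache: [W(c=1) N(c=1) R(c=6) I(c=11)]
  23. access W: HIT, count now 2. Cache: [N(c=1) W(c=2) R(c=6) I(c=11)]
  24. access R: HIT, count now 7. Cache: [N(c=1) W(c=2) R(c=7) I(c=11)]
  25. access I: HIT, count now 12. Cache: [N(c=1) W(c=2) R(c=7) I(c=12)]
  26. access R: HIT, count now 8. Cache: [N(c=1) W(c=2) R(c=8) I(c=12)]
  27. access S: MISS, evict N(c=1). Cache: [S(c=1) W(c=2) R(c=8) I(c=12)]
  28. access R: HIT, count now 9. Cache: [S(c=1) W(c=2) R(c=9) I(c=12)]
  29. access W: HIT, count now 3. Cache: [S(c=1) W(c=3) R(c=9) I(c=12)]
  30. access J: MISS, evict S(c=1). Cache: [J(c=1) W(c=3) R(c=9) I(c=12)]
  31. access R: HIT, count now 10. Cache: [J(c=1) W(c=3) R(c=10) I(c=12)]
Total: 22 hits, 9 misses, 5 evictions

Hit rate = 22/31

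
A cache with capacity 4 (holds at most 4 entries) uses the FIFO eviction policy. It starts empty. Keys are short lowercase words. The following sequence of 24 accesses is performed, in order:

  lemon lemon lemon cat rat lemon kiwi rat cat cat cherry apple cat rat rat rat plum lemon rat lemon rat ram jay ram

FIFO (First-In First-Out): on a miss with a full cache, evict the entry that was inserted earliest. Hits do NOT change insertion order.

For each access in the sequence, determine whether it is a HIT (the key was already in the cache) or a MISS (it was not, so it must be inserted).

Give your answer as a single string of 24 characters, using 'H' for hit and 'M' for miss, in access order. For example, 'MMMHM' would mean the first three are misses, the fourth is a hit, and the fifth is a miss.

Answer: MHHMMHMHHHMMMMHHMMHHHMMH

Derivation:
FIFO simulation (capacity=4):
  1. access lemon: MISS. Cache (old->new): [lemon]
  2. access lemon: HIT. Cache (old->new): [lemon]
  3. access lemon: HIT. Cache (old->new): [lemon]
  4. access cat: MISS. Cache (old->new): [lemon cat]
  5. access rat: MISS. Cache (old->new): [lemon cat rat]
  6. access lemon: HIT. Cache (old->new): [lemon cat rat]
  7. access kiwi: MISS. Cache (old->new): [lemon cat rat kiwi]
  8. access rat: HIT. Cache (old->new): [lemon cat rat kiwi]
  9. access cat: HIT. Cache (old->new): [lemon cat rat kiwi]
  10. access cat: HIT. Cache (old->new): [lemon cat rat kiwi]
  11. access cherry: MISS, evict lemon. Cache (old->new): [cat rat kiwi cherry]
  12. access apple: MISS, evict cat. Cache (old->new): [rat kiwi cherry apple]
  13. access cat: MISS, evict rat. Cache (old->new): [kiwi cherry apple cat]
  14. access rat: MISS, evict kiwi. Cache (old->new): [cherry apple cat rat]
  15. access rat: HIT. Cache (old->new): [cherry apple cat rat]
  16. access rat: HIT. Cache (old->new): [cherry apple cat rat]
  17. access plum: MISS, evict cherry. Cache (old->new): [apple cat rat plum]
  18. access lemon: MISS, evict apple. Cache (old->new): [cat rat plum lemon]
  19. access rat: HIT. Cache (old->new): [cat rat plum lemon]
  20. access lemon: HIT. Cache (old->new): [cat rat plum lemon]
  21. access rat: HIT. Cache (old->new): [cat rat plum lemon]
  22. access ram: MISS, evict cat. Cache (old->new): [rat plum lemon ram]
  23. access jay: MISS, evict rat. Cache (old->new): [plum lemon ram jay]
  24. access ram: HIT. Cache (old->new): [plum lemon ram jay]
Total: 12 hits, 12 misses, 8 evictions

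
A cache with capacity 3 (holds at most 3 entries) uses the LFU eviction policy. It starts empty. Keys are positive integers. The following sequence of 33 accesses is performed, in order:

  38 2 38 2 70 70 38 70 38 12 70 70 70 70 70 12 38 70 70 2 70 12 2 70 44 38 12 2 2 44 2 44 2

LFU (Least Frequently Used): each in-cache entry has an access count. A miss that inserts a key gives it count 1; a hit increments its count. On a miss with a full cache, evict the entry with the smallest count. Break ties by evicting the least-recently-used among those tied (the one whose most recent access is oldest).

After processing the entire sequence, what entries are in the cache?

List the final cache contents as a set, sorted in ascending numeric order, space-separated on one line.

Answer: 2 38 70

Derivation:
LFU simulation (capacity=3):
  1. access 38: MISS. Cache: [38(c=1)]
  2. access 2: MISS. Cache: [38(c=1) 2(c=1)]
  3. access 38: HIT, count now 2. Cache: [2(c=1) 38(c=2)]
  4. access 2: HIT, count now 2. Cache: [38(c=2) 2(c=2)]
  5. access 70: MISS. Cache: [70(c=1) 38(c=2) 2(c=2)]
  6. access 70: HIT, count now 2. Cache: [38(c=2) 2(c=2) 70(c=2)]
  7. access 38: HIT, count now 3. Cache: [2(c=2) 70(c=2) 38(c=3)]
  8. access 70: HIT, count now 3. Cache: [2(c=2) 38(c=3) 70(c=3)]
  9. access 38: HIT, count now 4. Cache: [2(c=2) 70(c=3) 38(c=4)]
  10. access 12: MISS, evict 2(c=2). Cache: [12(c=1) 70(c=3) 38(c=4)]
  11. access 70: HIT, count now 4. Cache: [12(c=1) 38(c=4) 70(c=4)]
  12. access 70: HIT, count now 5. Cache: [12(c=1) 38(c=4) 70(c=5)]
  13. access 70: HIT, count now 6. Cache: [12(c=1) 38(c=4) 70(c=6)]
  14. access 70: HIT, count now 7. Cache: [12(c=1) 38(c=4) 70(c=7)]
  15. access 70: HIT, count now 8. Cache: [12(c=1) 38(c=4) 70(c=8)]
  16. access 12: HIT, count now 2. Cache: [12(c=2) 38(c=4) 70(c=8)]
  17. access 38: HIT, count now 5. Cache: [12(c=2) 38(c=5) 70(c=8)]
  18. access 70: HIT, count now 9. Cache: [12(c=2) 38(c=5) 70(c=9)]
  19. access 70: HIT, count now 10. Cache: [12(c=2) 38(c=5) 70(c=10)]
  20. access 2: MISS, evict 12(c=2). Cache: [2(c=1) 38(c=5) 70(c=10)]
  21. access 70: HIT, count now 11. Cache: [2(c=1) 38(c=5) 70(c=11)]
  22. access 12: MISS, evict 2(c=1). Cache: [12(c=1) 38(c=5) 70(c=11)]
  23. access 2: MISS, evict 12(c=1). Cache: [2(c=1) 38(c=5) 70(c=11)]
  24. access 70: HIT, count now 12. Cache: [2(c=1) 38(c=5) 70(c=12)]
  25. access 44: MISS, evict 2(c=1). Cache: [44(c=1) 38(c=5) 70(c=12)]
  26. access 38: HIT, count now 6. Cache: [44(c=1) 38(c=6) 70(c=12)]
  27. access 12: MISS, evict 44(c=1). Cache: [12(c=1) 38(c=6) 70(c=12)]
  28. access 2: MISS, evict 12(c=1). Cache: [2(c=1) 38(c=6) 70(c=12)]
  29. access 2: HIT, count now 2. Cache: [2(c=2) 38(c=6) 70(c=12)]
  30. access 44: MISS, evict 2(c=2). Cache: [44(c=1) 38(c=6) 70(c=12)]
  31. access 2: MISS, evict 44(c=1). Cache: [2(c=1) 38(c=6) 70(c=12)]
  32. access 44: MISS, evict 2(c=1). Cache: [44(c=1) 38(c=6) 70(c=12)]
  33. access 2: MISS, evict 44(c=1). Cache: [2(c=1) 38(c=6) 70(c=12)]
Total: 19 hits, 14 misses, 11 evictions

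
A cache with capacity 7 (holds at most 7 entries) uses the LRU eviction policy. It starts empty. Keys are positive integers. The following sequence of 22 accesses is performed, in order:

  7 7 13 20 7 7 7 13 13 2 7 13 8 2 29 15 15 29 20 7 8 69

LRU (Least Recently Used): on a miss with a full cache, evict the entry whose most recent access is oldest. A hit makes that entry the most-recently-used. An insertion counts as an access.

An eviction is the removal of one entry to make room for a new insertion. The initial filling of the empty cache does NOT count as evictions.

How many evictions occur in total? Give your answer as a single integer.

LRU simulation (capacity=7):
  1. access 7: MISS. Cache (LRU->MRU): [7]
  2. access 7: HIT. Cache (LRU->MRU): [7]
  3. access 13: MISS. Cache (LRU->MRU): [7 13]
  4. access 20: MISS. Cache (LRU->MRU): [7 13 20]
  5. access 7: HIT. Cache (LRU->MRU): [13 20 7]
  6. access 7: HIT. Cache (LRU->MRU): [13 20 7]
  7. access 7: HIT. Cache (LRU->MRU): [13 20 7]
  8. access 13: HIT. Cache (LRU->MRU): [20 7 13]
  9. access 13: HIT. Cache (LRU->MRU): [20 7 13]
  10. access 2: MISS. Cache (LRU->MRU): [20 7 13 2]
  11. access 7: HIT. Cache (LRU->MRU): [20 13 2 7]
  12. access 13: HIT. Cache (LRU->MRU): [20 2 7 13]
  13. access 8: MISS. Cache (LRU->MRU): [20 2 7 13 8]
  14. access 2: HIT. Cache (LRU->MRU): [20 7 13 8 2]
  15. access 29: MISS. Cache (LRU->MRU): [20 7 13 8 2 29]
  16. access 15: MISS. Cache (LRU->MRU): [20 7 13 8 2 29 15]
  17. access 15: HIT. Cache (LRU->MRU): [20 7 13 8 2 29 15]
  18. access 29: HIT. Cache (LRU->MRU): [20 7 13 8 2 15 29]
  19. access 20: HIT. Cache (LRU->MRU): [7 13 8 2 15 29 20]
  20. access 7: HIT. Cache (LRU->MRU): [13 8 2 15 29 20 7]
  21. access 8: HIT. Cache (LRU->MRU): [13 2 15 29 20 7 8]
  22. access 69: MISS, evict 13. Cache (LRU->MRU): [2 15 29 20 7 8 69]
Total: 14 hits, 8 misses, 1 evictions

Answer: 1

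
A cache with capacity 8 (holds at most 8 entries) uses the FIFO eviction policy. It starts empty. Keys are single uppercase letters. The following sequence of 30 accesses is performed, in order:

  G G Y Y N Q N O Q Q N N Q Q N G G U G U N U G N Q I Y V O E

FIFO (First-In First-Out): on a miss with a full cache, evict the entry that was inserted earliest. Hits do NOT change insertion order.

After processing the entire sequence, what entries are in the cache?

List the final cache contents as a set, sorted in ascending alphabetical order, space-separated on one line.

FIFO simulation (capacity=8):
  1. access G: MISS. Cache (old->new): [G]
  2. access G: HIT. Cache (old->new): [G]
  3. access Y: MISS. Cache (old->new): [G Y]
  4. access Y: HIT. Cache (old->new): [G Y]
  5. access N: MISS. Cache (old->new): [G Y N]
  6. access Q: MISS. Cache (old->new): [G Y N Q]
  7. access N: HIT. Cache (old->new): [G Y N Q]
  8. access O: MISS. Cache (old->new): [G Y N Q O]
  9. access Q: HIT. Cache (old->new): [G Y N Q O]
  10. access Q: HIT. Cache (old->new): [G Y N Q O]
  11. access N: HIT. Cache (old->new): [G Y N Q O]
  12. access N: HIT. Cache (old->new): [G Y N Q O]
  13. access Q: HIT. Cache (old->new): [G Y N Q O]
  14. access Q: HIT. Cache (old->new): [G Y N Q O]
  15. access N: HIT. Cache (old->new): [G Y N Q O]
  16. access G: HIT. Cache (old->new): [G Y N Q O]
  17. access G: HIT. Cache (old->new): [G Y N Q O]
  18. access U: MISS. Cache (old->new): [G Y N Q O U]
  19. access G: HIT. Cache (old->new): [G Y N Q O U]
  20. access U: HIT. Cache (old->new): [G Y N Q O U]
  21. access N: HIT. Cache (old->new): [G Y N Q O U]
  22. access U: HIT. Cache (old->new): [G Y N Q O U]
  23. access G: HIT. Cache (old->new): [G Y N Q O U]
  24. access N: HIT. Cache (old->new): [G Y N Q O U]
  25. access Q: HIT. Cache (old->new): [G Y N Q O U]
  26. access I: MISS. Cache (old->new): [G Y N Q O U I]
  27. access Y: HIT. Cache (old->new): [G Y N Q O U I]
  28. access V: MISS. Cache (old->new): [G Y N Q O U I V]
  29. access O: HIT. Cache (old->new): [G Y N Q O U I V]
  30. access E: MISS, evict G. Cache (old->new): [Y N Q O U I V E]
Total: 21 hits, 9 misses, 1 evictions

Answer: E I N O Q U V Y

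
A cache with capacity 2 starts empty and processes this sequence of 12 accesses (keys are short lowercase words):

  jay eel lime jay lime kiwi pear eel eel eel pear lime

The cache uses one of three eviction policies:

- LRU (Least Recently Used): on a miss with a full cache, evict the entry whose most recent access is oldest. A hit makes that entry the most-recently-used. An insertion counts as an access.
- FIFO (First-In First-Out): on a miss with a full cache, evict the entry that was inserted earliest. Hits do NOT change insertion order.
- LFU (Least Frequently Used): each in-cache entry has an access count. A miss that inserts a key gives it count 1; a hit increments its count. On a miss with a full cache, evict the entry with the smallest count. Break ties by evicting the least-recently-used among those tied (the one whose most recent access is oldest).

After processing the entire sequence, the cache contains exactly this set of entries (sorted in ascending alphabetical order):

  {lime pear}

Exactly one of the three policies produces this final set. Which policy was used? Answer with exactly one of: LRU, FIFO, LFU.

Simulating under each policy and comparing final sets:
  LRU: final set = {lime pear} -> MATCHES target
  FIFO: final set = {eel lime} -> differs
  LFU: final set = {eel lime} -> differs
Only LRU produces the target set.

Answer: LRU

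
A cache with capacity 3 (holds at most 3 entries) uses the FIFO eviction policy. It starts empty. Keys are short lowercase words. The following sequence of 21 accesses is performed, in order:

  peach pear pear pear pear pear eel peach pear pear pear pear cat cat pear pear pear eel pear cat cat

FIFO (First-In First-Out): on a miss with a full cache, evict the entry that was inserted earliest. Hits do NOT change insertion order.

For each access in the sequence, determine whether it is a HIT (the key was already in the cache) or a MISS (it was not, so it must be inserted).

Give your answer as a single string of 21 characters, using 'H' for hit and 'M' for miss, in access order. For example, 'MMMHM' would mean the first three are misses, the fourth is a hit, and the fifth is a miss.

Answer: MMHHHHMHHHHHMHHHHHHHH

Derivation:
FIFO simulation (capacity=3):
  1. access peach: MISS. Cache (old->new): [peach]
  2. access pear: MISS. Cache (old->new): [peach pear]
  3. access pear: HIT. Cache (old->new): [peach pear]
  4. access pear: HIT. Cache (old->new): [peach pear]
  5. access pear: HIT. Cache (old->new): [peach pear]
  6. access pear: HIT. Cache (old->new): [peach pear]
  7. access eel: MISS. Cache (old->new): [peach pear eel]
  8. access peach: HIT. Cache (old->new): [peach pear eel]
  9. access pear: HIT. Cache (old->new): [peach pear eel]
  10. access pear: HIT. Cache (old->new): [peach pear eel]
  11. access pear: HIT. Cache (old->new): [peach pear eel]
  12. access pear: HIT. Cache (old->new): [peach pear eel]
  13. access cat: MISS, evict peach. Cache (old->new): [pear eel cat]
  14. access cat: HIT. Cache (old->new): [pear eel cat]
  15. access pear: HIT. Cache (old->new): [pear eel cat]
  16. access pear: HIT. Cache (old->new): [pear eel cat]
  17. access pear: HIT. Cache (old->new): [pear eel cat]
  18. access eel: HIT. Cache (old->new): [pear eel cat]
  19. access pear: HIT. Cache (old->new): [pear eel cat]
  20. access cat: HIT. Cache (old->new): [pear eel cat]
  21. access cat: HIT. Cache (old->new): [pear eel cat]
Total: 17 hits, 4 misses, 1 evictions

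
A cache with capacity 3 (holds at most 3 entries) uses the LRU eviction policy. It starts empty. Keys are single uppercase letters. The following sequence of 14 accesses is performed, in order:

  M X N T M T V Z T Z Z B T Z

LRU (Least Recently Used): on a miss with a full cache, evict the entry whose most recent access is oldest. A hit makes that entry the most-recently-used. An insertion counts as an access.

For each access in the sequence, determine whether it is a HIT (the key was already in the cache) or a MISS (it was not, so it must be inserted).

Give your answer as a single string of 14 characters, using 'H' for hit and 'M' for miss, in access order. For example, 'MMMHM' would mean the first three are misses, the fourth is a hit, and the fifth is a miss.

Answer: MMMMMHMMHHHMHH

Derivation:
LRU simulation (capacity=3):
  1. access M: MISS. Cache (LRU->MRU): [M]
  2. access X: MISS. Cache (LRU->MRU): [M X]
  3. access N: MISS. Cache (LRU->MRU): [M X N]
  4. access T: MISS, evict M. Cache (LRU->MRU): [X N T]
  5. access M: MISS, evict X. Cache (LRU->MRU): [N T M]
  6. access T: HIT. Cache (LRU->MRU): [N M T]
  7. access V: MISS, evict N. Cache (LRU->MRU): [M T V]
  8. access Z: MISS, evict M. Cache (LRU->MRU): [T V Z]
  9. access T: HIT. Cache (LRU->MRU): [V Z T]
  10. access Z: HIT. Cache (LRU->MRU): [V T Z]
  11. access Z: HIT. Cache (LRU->MRU): [V T Z]
  12. access B: MISS, evict V. Cache (LRU->MRU): [T Z B]
  13. access T: HIT. Cache (LRU->MRU): [Z B T]
  14. access Z: HIT. Cache (LRU->MRU): [B T Z]
Total: 6 hits, 8 misses, 5 evictions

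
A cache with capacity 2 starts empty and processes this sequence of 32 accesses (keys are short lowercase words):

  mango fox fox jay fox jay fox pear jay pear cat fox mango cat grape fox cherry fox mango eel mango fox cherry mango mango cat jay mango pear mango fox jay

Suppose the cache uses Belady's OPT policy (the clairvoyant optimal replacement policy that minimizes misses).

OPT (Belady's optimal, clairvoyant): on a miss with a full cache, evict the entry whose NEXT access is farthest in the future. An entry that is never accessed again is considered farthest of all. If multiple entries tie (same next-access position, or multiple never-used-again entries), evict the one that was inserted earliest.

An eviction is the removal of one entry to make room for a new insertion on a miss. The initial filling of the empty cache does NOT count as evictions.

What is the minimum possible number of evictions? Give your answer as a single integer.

OPT (Belady) simulation (capacity=2):
  1. access mango: MISS. Cache: [mango]
  2. access fox: MISS. Cache: [mango fox]
  3. access fox: HIT. Next use of fox: step 5. Cache: [mango fox]
  4. access jay: MISS, evict mango (next use: step 13). Cache: [fox jay]
  5. access fox: HIT. Next use of fox: step 7. Cache: [fox jay]
  6. access jay: HIT. Next use of jay: step 9. Cache: [fox jay]
  7. access fox: HIT. Next use of fox: step 12. Cache: [fox jay]
  8. access pear: MISS, evict fox (next use: step 12). Cache: [jay pear]
  9. access jay: HIT. Next use of jay: step 27. Cache: [jay pear]
  10. access pear: HIT. Next use of pear: step 29. Cache: [jay pear]
  11. access cat: MISS, evict pear (next use: step 29). Cache: [jay cat]
  12. access fox: MISS, evict jay (next use: step 27). Cache: [cat fox]
  13. access mango: MISS, evict fox (next use: step 16). Cache: [cat mango]
  14. access cat: HIT. Next use of cat: step 26. Cache: [cat mango]
  15. access grape: MISS, evict cat (next use: step 26). Cache: [mango grape]
  16. access fox: MISS, evict grape (next use: never). Cache: [mango fox]
  17. access cherry: MISS, evict mango (next use: step 19). Cache: [fox cherry]
  18. access fox: HIT. Next use of fox: step 22. Cache: [fox cherry]
  19. access mango: MISS, evict cherry (next use: step 23). Cache: [fox mango]
  20. access eel: MISS, evict fox (next use: step 22). Cache: [mango eel]
  21. access mango: HIT. Next use of mango: step 24. Cache: [mango eel]
  22. access fox: MISS, evict eel (next use: never). Cache: [mango fox]
  23. access cherry: MISS, evict fox (next use: step 31). Cache: [mango cherry]
  24. access mango: HIT. Next use of mango: step 25. Cache: [mango cherry]
  25. access mango: HIT. Next use of mango: step 28. Cache: [mango cherry]
  26. access cat: MISS, evict cherry (next use: never). Cache: [mango cat]
  27. access jay: MISS, evict cat (next use: never). Cache: [mango jay]
  28. access mango: HIT. Next use of mango: step 30. Cache: [mango jay]
  29. access pear: MISS, evict jay (next use: step 32). Cache: [mango pear]
  30. access mango: HIT. Next use of mango: never. Cache: [mango pear]
  31. access fox: MISS, evict mango (next use: never). Cache: [pear fox]
  32. access jay: MISS, evict pear (next use: never). Cache: [fox jay]
Total: 13 hits, 19 misses, 17 evictions

Answer: 17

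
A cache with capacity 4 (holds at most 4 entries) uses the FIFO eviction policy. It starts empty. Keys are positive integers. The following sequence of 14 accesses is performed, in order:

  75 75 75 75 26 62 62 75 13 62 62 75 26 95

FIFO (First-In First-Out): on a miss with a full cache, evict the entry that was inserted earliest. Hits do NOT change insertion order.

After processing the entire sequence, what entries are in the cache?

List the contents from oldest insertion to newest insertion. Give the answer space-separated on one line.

Answer: 26 62 13 95

Derivation:
FIFO simulation (capacity=4):
  1. access 75: MISS. Cache (old->new): [75]
  2. access 75: HIT. Cache (old->new): [75]
  3. access 75: HIT. Cache (old->new): [75]
  4. access 75: HIT. Cache (old->new): [75]
  5. access 26: MISS. Cache (old->new): [75 26]
  6. access 62: MISS. Cache (old->new): [75 26 62]
  7. access 62: HIT. Cache (old->new): [75 26 62]
  8. access 75: HIT. Cache (old->new): [75 26 62]
  9. access 13: MISS. Cache (old->new): [75 26 62 13]
  10. access 62: HIT. Cache (old->new): [75 26 62 13]
  11. access 62: HIT. Cache (old->new): [75 26 62 13]
  12. access 75: HIT. Cache (old->new): [75 26 62 13]
  13. access 26: HIT. Cache (old->new): [75 26 62 13]
  14. access 95: MISS, evict 75. Cache (old->new): [26 62 13 95]
Total: 9 hits, 5 misses, 1 evictions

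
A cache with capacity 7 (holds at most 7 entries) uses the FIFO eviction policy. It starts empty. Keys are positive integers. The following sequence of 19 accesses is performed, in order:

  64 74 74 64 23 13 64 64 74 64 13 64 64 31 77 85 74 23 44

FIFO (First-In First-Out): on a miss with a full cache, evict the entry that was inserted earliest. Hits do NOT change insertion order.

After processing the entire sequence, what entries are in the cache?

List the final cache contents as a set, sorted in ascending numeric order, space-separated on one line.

FIFO simulation (capacity=7):
  1. access 64: MISS. Cache (old->new): [64]
  2. access 74: MISS. Cache (old->new): [64 74]
  3. access 74: HIT. Cache (old->new): [64 74]
  4. access 64: HIT. Cache (old->new): [64 74]
  5. access 23: MISS. Cache (old->new): [64 74 23]
  6. access 13: MISS. Cache (old->new): [64 74 23 13]
  7. access 64: HIT. Cache (old->new): [64 74 23 13]
  8. access 64: HIT. Cache (old->new): [64 74 23 13]
  9. access 74: HIT. Cache (old->new): [64 74 23 13]
  10. access 64: HIT. Cache (old->new): [64 74 23 13]
  11. access 13: HIT. Cache (old->new): [64 74 23 13]
  12. access 64: HIT. Cache (old->new): [64 74 23 13]
  13. access 64: HIT. Cache (old->new): [64 74 23 13]
  14. access 31: MISS. Cache (old->new): [64 74 23 13 31]
  15. access 77: MISS. Cache (old->new): [64 74 23 13 31 77]
  16. access 85: MISS. Cache (old->new): [64 74 23 13 31 77 85]
  17. access 74: HIT. Cache (old->new): [64 74 23 13 31 77 85]
  18. access 23: HIT. Cache (old->new): [64 74 23 13 31 77 85]
  19. access 44: MISS, evict 64. Cache (old->new): [74 23 13 31 77 85 44]
Total: 11 hits, 8 misses, 1 evictions

Answer: 13 23 31 44 74 77 85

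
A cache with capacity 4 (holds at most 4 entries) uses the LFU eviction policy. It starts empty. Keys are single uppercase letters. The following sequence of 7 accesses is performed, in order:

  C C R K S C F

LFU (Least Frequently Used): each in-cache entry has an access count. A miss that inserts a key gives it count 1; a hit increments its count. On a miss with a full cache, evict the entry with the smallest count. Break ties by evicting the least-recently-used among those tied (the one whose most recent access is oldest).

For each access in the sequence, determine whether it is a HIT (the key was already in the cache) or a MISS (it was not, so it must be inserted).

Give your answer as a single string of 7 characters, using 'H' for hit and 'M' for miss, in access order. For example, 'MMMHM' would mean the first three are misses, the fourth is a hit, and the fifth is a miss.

Answer: MHMMMHM

Derivation:
LFU simulation (capacity=4):
  1. access C: MISS. Cache: [C(c=1)]
  2. access C: HIT, count now 2. Cache: [C(c=2)]
  3. access R: MISS. Cache: [R(c=1) C(c=2)]
  4. access K: MISS. Cache: [R(c=1) K(c=1) C(c=2)]
  5. access S: MISS. Cache: [R(c=1) K(c=1) S(c=1) C(c=2)]
  6. access C: HIT, count now 3. Cache: [R(c=1) K(c=1) S(c=1) C(c=3)]
  7. access F: MISS, evict R(c=1). Cache: [K(c=1) S(c=1) F(c=1) C(c=3)]
Total: 2 hits, 5 misses, 1 evictions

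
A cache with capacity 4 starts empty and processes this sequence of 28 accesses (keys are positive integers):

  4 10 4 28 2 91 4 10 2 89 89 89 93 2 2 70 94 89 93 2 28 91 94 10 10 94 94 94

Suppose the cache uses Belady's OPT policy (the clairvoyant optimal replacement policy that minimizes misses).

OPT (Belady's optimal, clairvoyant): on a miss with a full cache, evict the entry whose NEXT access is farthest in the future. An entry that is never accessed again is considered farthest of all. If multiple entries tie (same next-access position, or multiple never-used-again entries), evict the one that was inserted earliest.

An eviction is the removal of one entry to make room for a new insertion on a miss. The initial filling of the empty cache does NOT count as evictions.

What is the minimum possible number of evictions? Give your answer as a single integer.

Answer: 8

Derivation:
OPT (Belady) simulation (capacity=4):
  1. access 4: MISS. Cache: [4]
  2. access 10: MISS. Cache: [4 10]
  3. access 4: HIT. Next use of 4: step 7. Cache: [4 10]
  4. access 28: MISS. Cache: [4 10 28]
  5. access 2: MISS. Cache: [4 10 28 2]
  6. access 91: MISS, evict 28 (next use: step 21). Cache: [4 10 2 91]
  7. access 4: HIT. Next use of 4: never. Cache: [4 10 2 91]
  8. access 10: HIT. Next use of 10: step 24. Cache: [4 10 2 91]
  9. access 2: HIT. Next use of 2: step 14. Cache: [4 10 2 91]
  10. access 89: MISS, evict 4 (next use: never). Cache: [10 2 91 89]
  11. access 89: HIT. Next use of 89: step 12. Cache: [10 2 91 89]
  12. access 89: HIT. Next use of 89: step 18. Cache: [10 2 91 89]
  13. access 93: MISS, evict 10 (next use: step 24). Cache: [2 91 89 93]
  14. access 2: HIT. Next use of 2: step 15. Cache: [2 91 89 93]
  15. access 2: HIT. Next use of 2: step 20. Cache: [2 91 89 93]
  16. access 70: MISS, evict 91 (next use: step 22). Cache: [2 89 93 70]
  17. access 94: MISS, evict 70 (next use: never). Cache: [2 89 93 94]
  18. access 89: HIT. Next use of 89: never. Cache: [2 89 93 94]
  19. access 93: HIT. Next use of 93: never. Cache: [2 89 93 94]
  20. access 2: HIT. Next use of 2: never. Cache: [2 89 93 94]
  21. access 28: MISS, evict 2 (next use: never). Cache: [89 93 94 28]
  22. access 91: MISS, evict 89 (next use: never). Cache: [93 94 28 91]
  23. access 94: HIT. Next use of 94: step 26. Cache: [93 94 28 91]
  24. access 10: MISS, evict 93 (next use: never). Cache: [94 28 91 10]
  25. access 10: HIT. Next use of 10: never. Cache: [94 28 91 10]
  26. access 94: HIT. Next use of 94: step 27. Cache: [94 28 91 10]
  27. access 94: HIT. Next use of 94: step 28. Cache: [94 28 91 10]
  28. access 94: HIT. Next use of 94: never. Cache: [94 28 91 10]
Total: 16 hits, 12 misses, 8 evictions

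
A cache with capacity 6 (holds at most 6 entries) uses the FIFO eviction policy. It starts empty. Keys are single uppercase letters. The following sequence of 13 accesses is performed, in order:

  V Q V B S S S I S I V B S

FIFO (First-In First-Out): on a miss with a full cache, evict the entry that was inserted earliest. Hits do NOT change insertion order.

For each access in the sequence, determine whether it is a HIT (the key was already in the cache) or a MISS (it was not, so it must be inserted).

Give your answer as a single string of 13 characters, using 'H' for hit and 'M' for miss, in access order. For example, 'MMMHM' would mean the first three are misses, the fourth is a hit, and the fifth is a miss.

FIFO simulation (capacity=6):
  1. access V: MISS. Cache (old->new): [V]
  2. access Q: MISS. Cache (old->new): [V Q]
  3. access V: HIT. Cache (old->new): [V Q]
  4. access B: MISS. Cache (old->new): [V Q B]
  5. access S: MISS. Cache (old->new): [V Q B S]
  6. access S: HIT. Cache (old->new): [V Q B S]
  7. access S: HIT. Cache (old->new): [V Q B S]
  8. access I: MISS. Cache (old->new): [V Q B S I]
  9. access S: HIT. Cache (old->new): [V Q B S I]
  10. access I: HIT. Cache (old->new): [V Q B S I]
  11. access V: HIT. Cache (old->new): [V Q B S I]
  12. access B: HIT. Cache (old->new): [V Q B S I]
  13. access S: HIT. Cache (old->new): [V Q B S I]
Total: 8 hits, 5 misses, 0 evictions

Answer: MMHMMHHMHHHHH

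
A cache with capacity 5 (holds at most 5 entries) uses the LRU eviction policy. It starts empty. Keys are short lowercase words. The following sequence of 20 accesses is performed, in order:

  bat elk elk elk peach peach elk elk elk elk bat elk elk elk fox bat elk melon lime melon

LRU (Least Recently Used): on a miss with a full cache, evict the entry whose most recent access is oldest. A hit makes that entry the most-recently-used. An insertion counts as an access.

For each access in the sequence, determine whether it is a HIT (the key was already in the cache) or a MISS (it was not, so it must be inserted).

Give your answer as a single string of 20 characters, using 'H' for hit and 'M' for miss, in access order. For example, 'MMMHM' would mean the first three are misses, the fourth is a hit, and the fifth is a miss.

Answer: MMHHMHHHHHHHHHMHHMMH

Derivation:
LRU simulation (capacity=5):
  1. access bat: MISS. Cache (LRU->MRU): [bat]
  2. access elk: MISS. Cache (LRU->MRU): [bat elk]
  3. access elk: HIT. Cache (LRU->MRU): [bat elk]
  4. access elk: HIT. Cache (LRU->MRU): [bat elk]
  5. access peach: MISS. Cache (LRU->MRU): [bat elk peach]
  6. access peach: HIT. Cache (LRU->MRU): [bat elk peach]
  7. access elk: HIT. Cache (LRU->MRU): [bat peach elk]
  8. access elk: HIT. Cache (LRU->MRU): [bat peach elk]
  9. access elk: HIT. Cache (LRU->MRU): [bat peach elk]
  10. access elk: HIT. Cache (LRU->MRU): [bat peach elk]
  11. access bat: HIT. Cache (LRU->MRU): [peach elk bat]
  12. access elk: HIT. Cache (LRU->MRU): [peach bat elk]
  13. access elk: HIT. Cache (LRU->MRU): [peach bat elk]
  14. access elk: HIT. Cache (LRU->MRU): [peach bat elk]
  15. access fox: MISS. Cache (LRU->MRU): [peach bat elk fox]
  16. access bat: HIT. Cache (LRU->MRU): [peach elk fox bat]
  17. access elk: HIT. Cache (LRU->MRU): [peach fox bat elk]
  18. access melon: MISS. Cache (LRU->MRU): [peach fox bat elk melon]
  19. access lime: MISS, evict peach. Cache (LRU->MRU): [fox bat elk melon lime]
  20. access melon: HIT. Cache (LRU->MRU): [fox bat elk lime melon]
Total: 14 hits, 6 misses, 1 evictions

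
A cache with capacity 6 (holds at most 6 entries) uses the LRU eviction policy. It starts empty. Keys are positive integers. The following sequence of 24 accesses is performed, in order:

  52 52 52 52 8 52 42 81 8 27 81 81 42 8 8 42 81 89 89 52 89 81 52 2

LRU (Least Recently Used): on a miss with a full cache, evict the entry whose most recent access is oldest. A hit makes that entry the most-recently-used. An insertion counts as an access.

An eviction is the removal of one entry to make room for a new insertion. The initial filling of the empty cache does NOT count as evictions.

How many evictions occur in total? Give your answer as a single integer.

Answer: 1

Derivation:
LRU simulation (capacity=6):
  1. access 52: MISS. Cache (LRU->MRU): [52]
  2. access 52: HIT. Cache (LRU->MRU): [52]
  3. access 52: HIT. Cache (LRU->MRU): [52]
  4. access 52: HIT. Cache (LRU->MRU): [52]
  5. access 8: MISS. Cache (LRU->MRU): [52 8]
  6. access 52: HIT. Cache (LRU->MRU): [8 52]
  7. access 42: MISS. Cache (LRU->MRU): [8 52 42]
  8. access 81: MISS. Cache (LRU->MRU): [8 52 42 81]
  9. access 8: HIT. Cache (LRU->MRU): [52 42 81 8]
  10. access 27: MISS. Cache (LRU->MRU): [52 42 81 8 27]
  11. access 81: HIT. Cache (LRU->MRU): [52 42 8 27 81]
  12. access 81: HIT. Cache (LRU->MRU): [52 42 8 27 81]
  13. access 42: HIT. Cache (LRU->MRU): [52 8 27 81 42]
  14. access 8: HIT. Cache (LRU->MRU): [52 27 81 42 8]
  15. access 8: HIT. Cache (LRU->MRU): [52 27 81 42 8]
  16. access 42: HIT. Cache (LRU->MRU): [52 27 81 8 42]
  17. access 81: HIT. Cache (LRU->MRU): [52 27 8 42 81]
  18. access 89: MISS. Cache (LRU->MRU): [52 27 8 42 81 89]
  19. access 89: HIT. Cache (LRU->MRU): [52 27 8 42 81 89]
  20. access 52: HIT. Cache (LRU->MRU): [27 8 42 81 89 52]
  21. access 89: HIT. Cache (LRU->MRU): [27 8 42 81 52 89]
  22. access 81: HIT. Cache (LRU->MRU): [27 8 42 52 89 81]
  23. access 52: HIT. Cache (LRU->MRU): [27 8 42 89 81 52]
  24. access 2: MISS, evict 27. Cache (LRU->MRU): [8 42 89 81 52 2]
Total: 17 hits, 7 misses, 1 evictions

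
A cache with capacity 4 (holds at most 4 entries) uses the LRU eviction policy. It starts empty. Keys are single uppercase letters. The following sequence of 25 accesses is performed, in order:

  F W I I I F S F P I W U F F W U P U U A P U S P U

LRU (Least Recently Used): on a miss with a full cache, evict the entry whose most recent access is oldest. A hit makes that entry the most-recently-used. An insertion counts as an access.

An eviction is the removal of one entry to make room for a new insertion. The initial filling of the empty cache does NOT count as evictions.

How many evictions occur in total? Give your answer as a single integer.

Answer: 7

Derivation:
LRU simulation (capacity=4):
  1. access F: MISS. Cache (LRU->MRU): [F]
  2. access W: MISS. Cache (LRU->MRU): [F W]
  3. access I: MISS. Cache (LRU->MRU): [F W I]
  4. access I: HIT. Cache (LRU->MRU): [F W I]
  5. access I: HIT. Cache (LRU->MRU): [F W I]
  6. access F: HIT. Cache (LRU->MRU): [W I F]
  7. access S: MISS. Cache (LRU->MRU): [W I F S]
  8. access F: HIT. Cache (LRU->MRU): [W I S F]
  9. access P: MISS, evict W. Cache (LRU->MRU): [I S F P]
  10. access I: HIT. Cache (LRU->MRU): [S F P I]
  11. access W: MISS, evict S. Cache (LRU->MRU): [F P I W]
  12. access U: MISS, evict F. Cache (LRU->MRU): [P I W U]
  13. access F: MISS, evict P. Cache (LRU->MRU): [I W U F]
  14. access F: HIT. Cache (LRU->MRU): [I W U F]
  15. access W: HIT. Cache (LRU->MRU): [I U F W]
  16. access U: HIT. Cache (LRU->MRU): [I F W U]
  17. access P: MISS, evict I. Cache (LRU->MRU): [F W U P]
  18. access U: HIT. Cache (LRU->MRU): [F W P U]
  19. access U: HIT. Cache (LRU->MRU): [F W P U]
  20. access A: MISS, evict F. Cache (LRU->MRU): [W P U A]
  21. access P: HIT. Cache (LRU->MRU): [W U A P]
  22. access U: HIT. Cache (LRU->MRU): [W A P U]
  23. access S: MISS, evict W. Cache (LRU->MRU): [A P U S]
  24. access P: HIT. Cache (LRU->MRU): [A U S P]
  25. access U: HIT. Cache (LRU->MRU): [A S P U]
Total: 14 hits, 11 misses, 7 evictions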